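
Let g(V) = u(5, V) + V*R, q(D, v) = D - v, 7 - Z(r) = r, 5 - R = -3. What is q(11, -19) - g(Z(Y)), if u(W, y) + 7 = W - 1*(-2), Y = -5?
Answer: -66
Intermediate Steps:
R = 8 (R = 5 - 1*(-3) = 5 + 3 = 8)
Z(r) = 7 - r
u(W, y) = -5 + W (u(W, y) = -7 + (W - 1*(-2)) = -7 + (W + 2) = -7 + (2 + W) = -5 + W)
g(V) = 8*V (g(V) = (-5 + 5) + V*8 = 0 + 8*V = 8*V)
q(11, -19) - g(Z(Y)) = (11 - 1*(-19)) - 8*(7 - 1*(-5)) = (11 + 19) - 8*(7 + 5) = 30 - 8*12 = 30 - 1*96 = 30 - 96 = -66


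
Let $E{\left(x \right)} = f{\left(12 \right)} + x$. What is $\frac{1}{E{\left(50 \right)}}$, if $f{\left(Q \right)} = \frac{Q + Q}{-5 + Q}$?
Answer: $\frac{7}{374} \approx 0.018717$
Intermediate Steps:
$f{\left(Q \right)} = \frac{2 Q}{-5 + Q}$
$E{\left(x \right)} = \frac{24}{7} + x$ ($E{\left(x \right)} = 2 \cdot 12 \frac{1}{-5 + 12} + x = 2 \cdot 12 \cdot \frac{1}{7} + x = \frac{24}{7} + x$)
$\frac{1}{E{\left(50 \right)}} = \frac{1}{\frac{24}{7} + 50} = \frac{1}{\frac{374}{7}} = \frac{7}{374}$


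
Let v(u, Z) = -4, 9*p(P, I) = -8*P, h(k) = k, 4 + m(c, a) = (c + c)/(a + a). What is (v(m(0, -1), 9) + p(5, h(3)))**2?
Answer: 5776/81 ≈ 71.309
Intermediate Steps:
m(c, a) = -4 + c/a (m(c, a) = -4 + (c + c)/(a + a) = -4 + (2*c)/((2*a)) = -4 + (2*c)*(1/(2*a)) = -4 + c/a)
p(P, I) = -8*P/9 (p(P, I) = (-8*P)/9 = -8*P/9)
(v(m(0, -1), 9) + p(5, h(3)))**2 = (-4 - 8/9*5)**2 = (-4 - 40/9)**2 = (-76/9)**2 = 5776/81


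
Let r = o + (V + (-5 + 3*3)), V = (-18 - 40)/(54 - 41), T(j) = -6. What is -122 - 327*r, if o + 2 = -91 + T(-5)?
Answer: 421225/13 ≈ 32402.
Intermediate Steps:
V = -58/13 ≈ -4.4615
o = -99 (o = -2 + (-91 - 6) = -2 - 97 = -99)
r = -1293/13 (r = -99 + (-58/13 + (-5 + 3*3)) = -99 + (-58/13 + (-5 + 9)) = -99 + (-58/13 + 4) = -99 - 6/13 = -1293/13 ≈ -99.462)
-122 - 327*r = -122 - 327*(-1293/13) = -122 + 422811/13 = 421225/13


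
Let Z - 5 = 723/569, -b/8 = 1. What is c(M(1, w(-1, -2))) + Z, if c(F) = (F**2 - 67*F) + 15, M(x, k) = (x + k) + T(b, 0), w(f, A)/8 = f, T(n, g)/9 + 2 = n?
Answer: 9063755/569 ≈ 15929.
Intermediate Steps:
b = -8 (b = -8*1 = -8)
T(n, g) = -18 + 9*n
w(f, A) = 8*f
Z = 3568/569 (Z = 5 + 723/569 = 3568/569 ≈ 6.2707)
M(x, k) = -90 + k + x (M(x, k) = (x + k) + (-18 + 9*(-8)) = (k + x) + (-18 - 72) = (k + x) - 90 = -90 + k + x)
c(F) = 15 + F**2 - 67*F
c(M(1, w(-1, -2))) + Z = (15 + (-90 + 8*(-1) + 1)**2 - 67*(-90 + 8*(-1) + 1)) + 3568/569 = (15 + (-90 - 8 + 1)**2 - 67*(-90 - 8 + 1)) + 3568/569 = (15 + (-97)**2 - 67*(-97)) + 3568/569 = (15 + 9409 + 6499) + 3568/569 = 15923 + 3568/569 = 9063755/569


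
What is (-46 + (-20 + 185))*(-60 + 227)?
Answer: 19873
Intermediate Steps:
(-46 + (-20 + 185))*(-60 + 227) = (-46 + 165)*167 = 119*167 = 19873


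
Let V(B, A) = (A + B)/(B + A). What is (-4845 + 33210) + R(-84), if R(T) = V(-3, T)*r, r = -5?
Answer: 28360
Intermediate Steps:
V(B, A) = 1 (V(B, A) = (A + B)/(A + B) = 1)
R(T) = -5 (R(T) = 1*(-5) = -5)
(-4845 + 33210) + R(-84) = (-4845 + 33210) - 5 = 28365 - 5 = 28360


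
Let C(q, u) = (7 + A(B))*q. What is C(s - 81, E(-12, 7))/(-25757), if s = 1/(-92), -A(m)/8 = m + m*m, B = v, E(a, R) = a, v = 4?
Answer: -1140309/2369644 ≈ -0.48122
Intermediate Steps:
B = 4
A(m) = -8*m - 8*m**2 (A(m) = -8*(m + m*m) = -8*(m + m**2) = -8*m - 8*m**2)
s = -1/92 ≈ -0.010870
C(q, u) = -153*q (C(q, u) = (7 - 8*4*(1 + 4))*q = (7 - 8*4*5)*q = (7 - 160)*q = -153*q)
C(s - 81, E(-12, 7))/(-25757) = -153*(-1/92 - 81)/(-25757) = -153*(-7453/92)*(-1/25757) = (1140309/92)*(-1/25757) = -1140309/2369644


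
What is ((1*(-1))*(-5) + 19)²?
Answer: 576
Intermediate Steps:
((1*(-1))*(-5) + 19)² = (-1*(-5) + 19)² = (5 + 19)² = 24² = 576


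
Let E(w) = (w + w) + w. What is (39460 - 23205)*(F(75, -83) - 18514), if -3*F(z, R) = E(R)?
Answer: -299595905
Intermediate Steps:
E(w) = 3*w (E(w) = 2*w + w = 3*w)
F(z, R) = -R
(39460 - 23205)*(F(75, -83) - 18514) = (39460 - 23205)*(-1*(-83) - 18514) = 16255*(83 - 18514) = 16255*(-18431) = -299595905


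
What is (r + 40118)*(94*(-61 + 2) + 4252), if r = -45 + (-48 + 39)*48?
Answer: -51295454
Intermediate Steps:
r = -477 (r = -45 - 9*48 = -45 - 432 = -477)
(r + 40118)*(94*(-61 + 2) + 4252) = (-477 + 40118)*(94*(-61 + 2) + 4252) = 39641*(94*(-59) + 4252) = 39641*(-5546 + 4252) = 39641*(-1294) = -51295454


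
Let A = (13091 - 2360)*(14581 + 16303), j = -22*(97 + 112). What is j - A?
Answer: -331420802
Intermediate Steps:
j = -4598 (j = -22*209 = -4598)
A = 331416204 (A = 10731*30884 = 331416204)
j - A = -4598 - 1*331416204 = -4598 - 331416204 = -331420802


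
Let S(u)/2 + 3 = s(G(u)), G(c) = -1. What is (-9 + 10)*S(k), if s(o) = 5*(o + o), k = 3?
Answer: -26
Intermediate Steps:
s(o) = 10*o (s(o) = 5*(2*o) = 10*o)
S(u) = -26 (S(u) = -6 + 2*(10*(-1)) = -6 + 2*(-10) = -6 - 20 = -26)
(-9 + 10)*S(k) = (-9 + 10)*(-26) = 1*(-26) = -26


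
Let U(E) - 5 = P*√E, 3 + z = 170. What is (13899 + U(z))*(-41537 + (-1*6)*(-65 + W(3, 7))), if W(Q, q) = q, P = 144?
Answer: -572691856 - 5931216*√167 ≈ -6.4934e+8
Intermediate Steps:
z = 167 (z = -3 + 170 = 167)
U(E) = 5 + 144*√E
(13899 + U(z))*(-41537 + (-1*6)*(-65 + W(3, 7))) = (13899 + (5 + 144*√167))*(-41537 + (-1*6)*(-65 + 7)) = (13904 + 144*√167)*(-41537 - 6*(-58)) = (13904 + 144*√167)*(-41537 + 348) = (13904 + 144*√167)*(-41189) = -572691856 - 5931216*√167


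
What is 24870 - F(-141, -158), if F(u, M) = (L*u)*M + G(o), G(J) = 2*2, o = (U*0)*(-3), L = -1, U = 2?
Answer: 47144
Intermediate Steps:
o = 0 (o = (2*0)*(-3) = 0*(-3) = 0)
G(J) = 4
F(u, M) = 4 - M*u (F(u, M) = (-u)*M + 4 = -M*u + 4 = 4 - M*u)
24870 - F(-141, -158) = 24870 - (4 - 1*(-158)*(-141)) = 24870 - (4 - 22278) = 24870 - 1*(-22274) = 24870 + 22274 = 47144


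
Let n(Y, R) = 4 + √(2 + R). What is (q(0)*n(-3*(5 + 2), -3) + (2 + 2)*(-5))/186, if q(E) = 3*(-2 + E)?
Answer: -22/93 - I/31 ≈ -0.23656 - 0.032258*I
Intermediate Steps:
q(E) = -6 + 3*E
(q(0)*n(-3*(5 + 2), -3) + (2 + 2)*(-5))/186 = ((-6 + 3*0)*(4 + √(2 - 3)) + (2 + 2)*(-5))/186 = ((-6 + 0)*(4 + √(-1)) + 4*(-5))*(1/186) = (-6*(4 + I) - 20)*(1/186) = ((-24 - 6*I) - 20)*(1/186) = (-44 - 6*I)*(1/186) = -22/93 - I/31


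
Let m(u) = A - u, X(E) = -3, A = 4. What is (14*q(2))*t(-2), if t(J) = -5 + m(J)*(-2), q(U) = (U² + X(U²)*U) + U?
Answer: 0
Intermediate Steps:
m(u) = 4 - u
q(U) = U² - 2*U (q(U) = (U² - 3*U) + U = U² - 2*U)
t(J) = -13 + 2*J (t(J) = -5 + (4 - J)*(-2) = -5 + (-8 + 2*J) = -13 + 2*J)
(14*q(2))*t(-2) = (14*(2*(-2 + 2)))*(-13 + 2*(-2)) = (14*(2*0))*(-13 - 4) = (14*0)*(-17) = 0*(-17) = 0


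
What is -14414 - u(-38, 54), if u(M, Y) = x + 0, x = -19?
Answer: -14395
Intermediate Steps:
u(M, Y) = -19 (u(M, Y) = -19 + 0 = -19)
-14414 - u(-38, 54) = -14414 - 1*(-19) = -14414 + 19 = -14395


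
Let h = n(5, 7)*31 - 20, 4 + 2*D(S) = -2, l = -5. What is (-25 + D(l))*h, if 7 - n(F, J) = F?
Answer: -1176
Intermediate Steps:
n(F, J) = 7 - F
D(S) = -3 (D(S) = -2 + (½)*(-2) = -2 - 1 = -3)
h = 42 (h = (7 - 1*5)*31 - 20 = (7 - 5)*31 - 20 = 2*31 - 20 = 62 - 20 = 42)
(-25 + D(l))*h = (-25 - 3)*42 = -28*42 = -1176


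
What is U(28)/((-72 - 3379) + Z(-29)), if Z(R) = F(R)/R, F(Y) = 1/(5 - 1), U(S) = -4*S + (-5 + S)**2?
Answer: -16124/133439 ≈ -0.12083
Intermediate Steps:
U(S) = (-5 + S)**2 - 4*S
F(Y) = 1/4
Z(R) = 1/(4*R)
U(28)/((-72 - 3379) + Z(-29)) = ((-5 + 28)**2 - 4*28)/((-72 - 3379) + (1/4)/(-29)) = (23**2 - 112)/(-3451 + (1/4)*(-1/29)) = (529 - 112)/(-3451 - 1/116) = 417/(-400317/116) = 417*(-116/400317) = -16124/133439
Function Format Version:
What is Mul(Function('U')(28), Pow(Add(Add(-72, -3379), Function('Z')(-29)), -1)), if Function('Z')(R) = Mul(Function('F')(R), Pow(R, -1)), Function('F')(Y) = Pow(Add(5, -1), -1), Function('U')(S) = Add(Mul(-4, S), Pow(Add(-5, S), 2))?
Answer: Rational(-16124, 133439) ≈ -0.12083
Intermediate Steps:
Function('U')(S) = Add(Pow(Add(-5, S), 2), Mul(-4, S))
Function('F')(Y) = Rational(1, 4) (Function('F')(Y) = Pow(4, -1) = Rational(1, 4))
Function('Z')(R) = Mul(Rational(1, 4), Pow(R, -1))
Mul(Function('U')(28), Pow(Add(Add(-72, -3379), Function('Z')(-29)), -1)) = Mul(Add(Pow(Add(-5, 28), 2), Mul(-4, 28)), Pow(Add(Add(-72, -3379), Mul(Rational(1, 4), Pow(-29, -1))), -1)) = Mul(Add(Pow(23, 2), -112), Pow(Add(-3451, Mul(Rational(1, 4), Rational(-1, 29))), -1)) = Mul(Add(529, -112), Pow(Add(-3451, Rational(-1, 116)), -1)) = Mul(417, Pow(Rational(-400317, 116), -1)) = Mul(417, Rational(-116, 400317)) = Rational(-16124, 133439)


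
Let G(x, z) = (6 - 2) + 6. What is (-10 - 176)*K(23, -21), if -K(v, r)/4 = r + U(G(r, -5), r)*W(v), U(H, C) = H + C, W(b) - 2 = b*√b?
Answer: -31992 - 188232*√23 ≈ -9.3472e+5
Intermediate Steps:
W(b) = 2 + b^(3/2) (W(b) = 2 + b*√b = 2 + b^(3/2))
G(x, z) = 10 (G(x, z) = 4 + 6 = 10)
U(H, C) = C + H
K(v, r) = -4*r - 4*(2 + v^(3/2))*(10 + r) (K(v, r) = -4*(r + (r + 10)*(2 + v^(3/2))) = -4*(r + (10 + r)*(2 + v^(3/2))) = -4*(r + (2 + v^(3/2))*(10 + r)) = -4*r - 4*(2 + v^(3/2))*(10 + r))
(-10 - 176)*K(23, -21) = (-10 - 176)*(-4*(-21) - 4*(2 + 23^(3/2))*(10 - 21)) = -186*(84 - 4*(2 + 23*√23)*(-11)) = -186*(84 + (88 + 1012*√23)) = -186*(172 + 1012*√23) = -31992 - 188232*√23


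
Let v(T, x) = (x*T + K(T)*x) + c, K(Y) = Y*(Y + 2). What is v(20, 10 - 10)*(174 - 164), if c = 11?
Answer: 110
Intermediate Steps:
K(Y) = Y*(2 + Y)
v(T, x) = 11 + T*x + T*x*(2 + T) (v(T, x) = (x*T + (T*(2 + T))*x) + 11 = (T*x + T*x*(2 + T)) + 11 = 11 + T*x + T*x*(2 + T))
v(20, 10 - 10)*(174 - 164) = (11 + 20*(10 - 10) + 20*(10 - 10)*(2 + 20))*(174 - 164) = (11 + 20*0 + 20*0*22)*10 = (11 + 0 + 0)*10 = 11*10 = 110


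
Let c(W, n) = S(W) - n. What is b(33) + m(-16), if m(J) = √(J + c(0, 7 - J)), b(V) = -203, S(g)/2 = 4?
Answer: -203 + I*√31 ≈ -203.0 + 5.5678*I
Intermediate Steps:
S(g) = 8 (S(g) = 2*4 = 8)
c(W, n) = 8 - n
m(J) = √(1 + 2*J) (m(J) = √(J + (8 - (7 - J))) = √(J + (8 + (-7 + J))) = √(J + (1 + J)) = √(1 + 2*J))
b(33) + m(-16) = -203 + √(1 + 2*(-16)) = -203 + √(1 - 32) = -203 + √(-31) = -203 + I*√31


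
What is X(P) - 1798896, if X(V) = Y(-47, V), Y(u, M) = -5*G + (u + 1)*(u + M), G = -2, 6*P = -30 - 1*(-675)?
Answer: -1801669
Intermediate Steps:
P = 215/2 (P = (-30 - 1*(-675))/6 = (-30 + 675)/6 = (⅙)*645 = 215/2 ≈ 107.50)
Y(u, M) = 10 + (1 + u)*(M + u) (Y(u, M) = -5*(-2) + (u + 1)*(u + M) = 10 + (1 + u)*(M + u))
X(V) = 2172 - 46*V (X(V) = 10 + V - 47 + (-47)² + V*(-47) = 10 + V - 47 + 2209 - 47*V = 2172 - 46*V)
X(P) - 1798896 = (2172 - 46*215/2) - 1798896 = (2172 - 4945) - 1798896 = -2773 - 1798896 = -1801669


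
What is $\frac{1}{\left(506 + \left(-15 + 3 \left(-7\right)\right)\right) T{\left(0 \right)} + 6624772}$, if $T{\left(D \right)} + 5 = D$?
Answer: $\frac{1}{6622422} \approx 1.51 \cdot 10^{-7}$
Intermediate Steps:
$T{\left(D \right)} = -5 + D$
$\frac{1}{\left(506 + \left(-15 + 3 \left(-7\right)\right)\right) T{\left(0 \right)} + 6624772} = \frac{1}{\left(506 + \left(-15 + 3 \left(-7\right)\right)\right) \left(-5 + 0\right) + 6624772} = \frac{1}{\left(506 - 36\right) \left(-5\right) + 6624772} = \frac{1}{470 \left(-5\right) + 6624772} = \frac{1}{-2350 + 6624772} = \frac{1}{6622422}$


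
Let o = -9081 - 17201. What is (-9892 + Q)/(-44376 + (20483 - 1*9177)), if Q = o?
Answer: 18087/16535 ≈ 1.0939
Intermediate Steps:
o = -26282
Q = -26282
(-9892 + Q)/(-44376 + (20483 - 1*9177)) = (-9892 - 26282)/(-44376 + (20483 - 1*9177)) = -36174/(-44376 + (20483 - 9177)) = -36174/(-44376 + 11306) = -36174/(-33070) = -36174*(-1/33070) = 18087/16535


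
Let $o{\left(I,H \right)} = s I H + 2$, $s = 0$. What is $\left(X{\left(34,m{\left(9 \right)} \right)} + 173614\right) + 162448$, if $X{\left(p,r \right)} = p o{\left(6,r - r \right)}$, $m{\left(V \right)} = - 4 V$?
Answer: $336130$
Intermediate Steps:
$o{\left(I,H \right)} = 2$ ($o{\left(I,H \right)} = 0 I H + 2 = 0 H + 2 = 0 + 2 = 2$)
$X{\left(p,r \right)} = 2 p$ ($X{\left(p,r \right)} = p 2 = 2 p$)
$\left(X{\left(34,m{\left(9 \right)} \right)} + 173614\right) + 162448 = \left(2 \cdot 34 + 173614\right) + 162448 = \left(68 + 173614\right) + 162448 = 173682 + 162448 = 336130$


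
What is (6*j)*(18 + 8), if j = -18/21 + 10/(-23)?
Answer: -32448/161 ≈ -201.54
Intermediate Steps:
j = -208/161 (j = -18*1/21 + 10*(-1/23) = -6/7 - 10/23 = -208/161 ≈ -1.2919)
(6*j)*(18 + 8) = (6*(-208/161))*(18 + 8) = -1248/161*26 = -32448/161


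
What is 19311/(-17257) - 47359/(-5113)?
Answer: 718537120/88235041 ≈ 8.1434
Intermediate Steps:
19311/(-17257) - 47359/(-5113) = 19311*(-1/17257) - 47359*(-1/5113) = -19311/17257 + 47359/5113 = 718537120/88235041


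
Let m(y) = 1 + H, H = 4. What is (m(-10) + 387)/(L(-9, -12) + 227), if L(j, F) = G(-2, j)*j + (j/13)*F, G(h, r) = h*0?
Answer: 728/437 ≈ 1.6659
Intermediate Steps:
m(y) = 5 (m(y) = 1 + 4 = 5)
G(h, r) = 0
L(j, F) = F*j/13 (L(j, F) = 0*j + (j/13)*F = 0 + (j*(1/13))*F = 0 + (j/13)*F = 0 + F*j/13 = F*j/13)
(m(-10) + 387)/(L(-9, -12) + 227) = (5 + 387)/((1/13)*(-12)*(-9) + 227) = 392/(108/13 + 227) = 392/(3059/13) = 392*(13/3059) = 728/437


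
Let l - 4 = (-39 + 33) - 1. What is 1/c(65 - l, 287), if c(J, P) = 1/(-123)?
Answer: -123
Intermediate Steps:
l = -3 (l = 4 + ((-39 + 33) - 1) = 4 + (-6 - 1) = 4 - 7 = -3)
c(J, P) = -1/123
1/c(65 - l, 287) = 1/(-1/123) = -123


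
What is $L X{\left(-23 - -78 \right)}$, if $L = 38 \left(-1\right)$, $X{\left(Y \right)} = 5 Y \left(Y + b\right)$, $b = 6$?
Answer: $-637450$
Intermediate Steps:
$X{\left(Y \right)} = 5 Y \left(6 + Y\right)$ ($X{\left(Y \right)} = 5 Y \left(Y + 6\right) = 5 Y \left(6 + Y\right)$)
$L = -38$
$L X{\left(-23 - -78 \right)} = - 38 \cdot 5 \left(-23 - -78\right) \left(6 - -55\right) = - 38 \cdot 5 \left(-23 + 78\right) \left(6 + \left(-23 + 78\right)\right) = - 38 \cdot 5 \cdot 55 \left(6 + 55\right) = - 38 \cdot 5 \cdot 55 \cdot 61 = \left(-38\right) 16775 = -637450$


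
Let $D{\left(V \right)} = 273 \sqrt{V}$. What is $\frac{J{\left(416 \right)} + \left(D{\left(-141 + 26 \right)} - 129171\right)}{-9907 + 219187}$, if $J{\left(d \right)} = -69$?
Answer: $- \frac{1077}{1744} + \frac{91 i \sqrt{115}}{69760} \approx -0.61755 + 0.013989 i$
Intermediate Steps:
$\frac{J{\left(416 \right)} + \left(D{\left(-141 + 26 \right)} - 129171\right)}{-9907 + 219187} = \frac{-69 - \left(129171 - 273 \sqrt{-141 + 26}\right)}{-9907 + 219187} = \frac{-69 - \left(129171 - 273 \sqrt{-115}\right)}{209280} = \left(-69 - \left(129171 - 273 i \sqrt{115}\right)\right) \frac{1}{209280} = \left(-129240 + 273 i \sqrt{115}\right) \frac{1}{209280} = - \frac{1077}{1744} + \frac{91 i \sqrt{115}}{69760}$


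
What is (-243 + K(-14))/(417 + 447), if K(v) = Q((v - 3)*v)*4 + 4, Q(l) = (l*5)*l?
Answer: 125849/96 ≈ 1310.9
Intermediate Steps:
Q(l) = 5*l**2 (Q(l) = (5*l)*l = 5*l**2)
K(v) = 4 + 20*v**2*(-3 + v)**2 (K(v) = (5*((v - 3)*v)**2)*4 + 4 = (5*((-3 + v)*v)**2)*4 + 4 = (5*(v*(-3 + v))**2)*4 + 4 = (5*(v**2*(-3 + v)**2))*4 + 4 = (5*v**2*(-3 + v)**2)*4 + 4 = 20*v**2*(-3 + v)**2 + 4 = 4 + 20*v**2*(-3 + v)**2)
(-243 + K(-14))/(417 + 447) = (-243 + (4 + 20*(-14)**2*(-3 - 14)**2))/(417 + 447) = (-243 + (4 + 20*196*(-17)**2))/864 = (-243 + (4 + 20*196*289))*(1/864) = (-243 + (4 + 1132880))*(1/864) = (-243 + 1132884)*(1/864) = 1132641*(1/864) = 125849/96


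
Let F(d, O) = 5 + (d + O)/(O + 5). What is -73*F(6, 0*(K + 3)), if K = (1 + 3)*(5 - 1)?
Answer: -2263/5 ≈ -452.60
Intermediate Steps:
K = 16 (K = 4*4 = 16)
F(d, O) = 5 + (O + d)/(5 + O)
-73*F(6, 0*(K + 3)) = -73*(25 + 6 + 6*(0*(16 + 3)))/(5 + 0*(16 + 3)) = -73*(25 + 6 + 6*(0*19))/(5 + 0*19) = -73*(25 + 6 + 6*0)/(5 + 0) = -73*(25 + 6 + 0)/5 = -73*31/5 = -2263/5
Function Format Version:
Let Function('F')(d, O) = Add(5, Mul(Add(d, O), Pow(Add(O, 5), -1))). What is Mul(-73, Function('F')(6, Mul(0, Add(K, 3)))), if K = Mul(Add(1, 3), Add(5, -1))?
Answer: Rational(-2263, 5) ≈ -452.60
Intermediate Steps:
K = 16 (K = Mul(4, 4) = 16)
Function('F')(d, O) = Add(5, Mul(Pow(Add(5, O), -1), Add(O, d))) (Function('F')(d, O) = Add(5, Mul(Add(O, d), Pow(Add(5, O), -1))) = Add(5, Mul(Pow(Add(5, O), -1), Add(O, d))))
Mul(-73, Function('F')(6, Mul(0, Add(K, 3)))) = Mul(-73, Mul(Pow(Add(5, Mul(0, Add(16, 3))), -1), Add(25, 6, Mul(6, Mul(0, Add(16, 3)))))) = Mul(-73, Mul(Pow(Add(5, Mul(0, 19)), -1), Add(25, 6, Mul(6, Mul(0, 19))))) = Mul(-73, Mul(Pow(Add(5, 0), -1), Add(25, 6, Mul(6, 0)))) = Mul(-73, Mul(Pow(5, -1), Add(25, 6, 0))) = Mul(-73, Mul(Rational(1, 5), 31)) = Mul(-73, Rational(31, 5)) = Rational(-2263, 5)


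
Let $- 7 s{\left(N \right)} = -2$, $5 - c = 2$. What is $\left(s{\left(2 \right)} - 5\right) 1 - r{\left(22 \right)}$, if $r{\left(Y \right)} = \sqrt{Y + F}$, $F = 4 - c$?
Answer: $- \frac{33}{7} - \sqrt{23} \approx -9.5101$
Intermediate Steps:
$c = 3$ ($c = 5 - 2 = 3$)
$s{\left(N \right)} = \frac{2}{7}$ ($s{\left(N \right)} = \left(- \frac{1}{7}\right) \left(-2\right) = \frac{2}{7}$)
$F = 1$ ($F = 4 - 3 = 1$)
$r{\left(Y \right)} = \sqrt{1 + Y}$ ($r{\left(Y \right)} = \sqrt{Y + 1} = \sqrt{1 + Y}$)
$\left(s{\left(2 \right)} - 5\right) 1 - r{\left(22 \right)} = \left(\frac{2}{7} - 5\right) 1 - \sqrt{1 + 22} = \left(- \frac{33}{7}\right) 1 - \sqrt{23} = - \frac{33}{7} - \sqrt{23}$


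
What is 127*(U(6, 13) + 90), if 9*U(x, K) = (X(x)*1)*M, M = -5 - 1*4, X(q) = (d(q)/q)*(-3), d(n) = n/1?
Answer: 11811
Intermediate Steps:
d(n) = n (d(n) = n*1 = n)
X(q) = -3 (X(q) = (q/q)*(-3) = 1*(-3) = -3)
M = -9 (M = -5 - 4 = -9)
U(x, K) = 3 (U(x, K) = (-3*1*(-9))/9 = (-3*(-9))/9 = (1/9)*27 = 3)
127*(U(6, 13) + 90) = 127*(3 + 90) = 127*93 = 11811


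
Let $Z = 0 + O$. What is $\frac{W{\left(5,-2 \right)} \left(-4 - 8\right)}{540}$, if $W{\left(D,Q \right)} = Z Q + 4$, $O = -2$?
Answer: $- \frac{8}{45} \approx -0.17778$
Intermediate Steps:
$Z = -2$ ($Z = 0 - 2 = -2$)
$W{\left(D,Q \right)} = 4 - 2 Q$ ($W{\left(D,Q \right)} = - 2 Q + 4 = 4 - 2 Q$)
$\frac{W{\left(5,-2 \right)} \left(-4 - 8\right)}{540} = \frac{\left(4 - -4\right) \left(-4 - 8\right)}{540} = \left(4 + 4\right) \left(-12\right) \frac{1}{540} = 8 \left(-12\right) \frac{1}{540} = \left(-96\right) \frac{1}{540} = - \frac{8}{45}$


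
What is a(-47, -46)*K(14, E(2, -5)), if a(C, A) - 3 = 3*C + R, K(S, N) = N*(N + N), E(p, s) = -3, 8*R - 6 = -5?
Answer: -9927/4 ≈ -2481.8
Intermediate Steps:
R = ⅛ (R = ¾ + (⅛)*(-5) = ¾ - 5/8 = ⅛ ≈ 0.12500)
K(S, N) = 2*N² (K(S, N) = N*(2*N) = 2*N²)
a(C, A) = 25/8 + 3*C (a(C, A) = 3 + (3*C + ⅛) = 3 + (⅛ + 3*C) = 25/8 + 3*C)
a(-47, -46)*K(14, E(2, -5)) = (25/8 + 3*(-47))*(2*(-3)²) = (25/8 - 141)*(2*9) = -1103/8*18 = -9927/4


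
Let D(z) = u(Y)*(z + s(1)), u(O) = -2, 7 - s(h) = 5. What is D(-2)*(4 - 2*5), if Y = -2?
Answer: 0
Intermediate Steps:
s(h) = 2 (s(h) = 7 - 1*5 = 7 - 5 = 2)
D(z) = -4 - 2*z (D(z) = -2*(z + 2) = -2*(2 + z) = -4 - 2*z)
D(-2)*(4 - 2*5) = (-4 - 2*(-2))*(4 - 2*5) = (-4 + 4)*(4 - 10) = 0*(-6) = 0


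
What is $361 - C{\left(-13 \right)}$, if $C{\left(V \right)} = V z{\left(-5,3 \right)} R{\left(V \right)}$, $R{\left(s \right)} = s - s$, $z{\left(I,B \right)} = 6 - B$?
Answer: $361$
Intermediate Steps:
$R{\left(s \right)} = 0$
$C{\left(V \right)} = 0$ ($C{\left(V \right)} = V \left(6 - 3\right) 0 = V 3 \cdot 0 = 3 V 0 = 0$)
$361 - C{\left(-13 \right)} = 361 - 0 = 361 + 0 = 361$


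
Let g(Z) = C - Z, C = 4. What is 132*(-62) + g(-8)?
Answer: -8172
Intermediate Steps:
g(Z) = 4 - Z
132*(-62) + g(-8) = 132*(-62) + (4 - 1*(-8)) = -8184 + (4 + 8) = -8184 + 12 = -8172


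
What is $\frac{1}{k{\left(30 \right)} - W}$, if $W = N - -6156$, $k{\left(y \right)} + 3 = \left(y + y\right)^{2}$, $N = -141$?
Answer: $- \frac{1}{2418} \approx -0.00041356$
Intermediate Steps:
$k{\left(y \right)} = -3 + 4 y^{2}$ ($k{\left(y \right)} = -3 + \left(y + y\right)^{2} = -3 + \left(2 y\right)^{2} = -3 + 4 y^{2}$)
$W = 6015$ ($W = -141 - -6156 = -141 + 6156 = 6015$)
$\frac{1}{k{\left(30 \right)} - W} = \frac{1}{\left(-3 + 4 \cdot 30^{2}\right) - 6015} = \frac{1}{\left(-3 + 4 \cdot 900\right) - 6015} = \frac{1}{\left(-3 + 3600\right) - 6015} = \frac{1}{3597 - 6015} = \frac{1}{-2418} = - \frac{1}{2418}$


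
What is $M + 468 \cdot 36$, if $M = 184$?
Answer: $17032$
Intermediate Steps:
$M + 468 \cdot 36 = 184 + 468 \cdot 36 = 184 + 16848 = 17032$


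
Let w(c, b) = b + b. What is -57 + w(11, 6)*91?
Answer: 1035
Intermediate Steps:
w(c, b) = 2*b
-57 + w(11, 6)*91 = -57 + (2*6)*91 = -57 + 12*91 = -57 + 1092 = 1035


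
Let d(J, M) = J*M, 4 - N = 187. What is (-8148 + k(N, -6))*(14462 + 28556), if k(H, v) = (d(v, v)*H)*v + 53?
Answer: 1352184794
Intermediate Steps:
N = -183 (N = 4 - 1*187 = 4 - 187 = -183)
k(H, v) = 53 + H*v³ (k(H, v) = ((v*v)*H)*v + 53 = (v²*H)*v + 53 = (H*v²)*v + 53 = H*v³ + 53 = 53 + H*v³)
(-8148 + k(N, -6))*(14462 + 28556) = (-8148 + (53 - 183*(-6)³))*(14462 + 28556) = (-8148 + (53 - 183*(-216)))*43018 = (-8148 + (53 + 39528))*43018 = (-8148 + 39581)*43018 = 31433*43018 = 1352184794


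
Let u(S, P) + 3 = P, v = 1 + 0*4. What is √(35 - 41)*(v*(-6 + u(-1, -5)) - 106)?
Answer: -120*I*√6 ≈ -293.94*I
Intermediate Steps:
v = 1 (v = 1 + 0 = 1)
u(S, P) = -3 + P
√(35 - 41)*(v*(-6 + u(-1, -5)) - 106) = √(35 - 41)*(1*(-6 + (-3 - 5)) - 106) = √(-6)*(1*(-6 - 8) - 106) = (I*√6)*(1*(-14) - 106) = (I*√6)*(-14 - 106) = (I*√6)*(-120) = -120*I*√6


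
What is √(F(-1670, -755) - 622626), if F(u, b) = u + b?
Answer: I*√625051 ≈ 790.6*I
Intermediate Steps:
F(u, b) = b + u
√(F(-1670, -755) - 622626) = √((-755 - 1670) - 622626) = √(-2425 - 622626) = √(-625051) = I*√625051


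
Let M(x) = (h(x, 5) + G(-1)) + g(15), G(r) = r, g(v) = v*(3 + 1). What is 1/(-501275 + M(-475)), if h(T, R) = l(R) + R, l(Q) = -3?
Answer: -1/501214 ≈ -1.9952e-6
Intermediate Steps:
g(v) = 4*v (g(v) = v*4 = 4*v)
h(T, R) = -3 + R
M(x) = 61 (M(x) = ((-3 + 5) - 1) + 4*15 = (2 - 1) + 60 = 1 + 60 = 61)
1/(-501275 + M(-475)) = 1/(-501275 + 61) = 1/(-501214) = -1/501214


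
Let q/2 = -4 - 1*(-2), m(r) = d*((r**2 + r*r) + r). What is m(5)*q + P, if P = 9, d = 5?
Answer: -1091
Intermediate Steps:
m(r) = 5*r + 10*r**2 (m(r) = 5*((r**2 + r*r) + r) = 5*((r**2 + r**2) + r) = 5*(2*r**2 + r) = 5*(r + 2*r**2) = 5*r + 10*r**2)
q = -4 (q = 2*(-4 - 1*(-2)) = 2*(-4 + 2) = 2*(-2) = -4)
m(5)*q + P = (5*5*(1 + 2*5))*(-4) + 9 = (5*5*(1 + 10))*(-4) + 9 = (5*5*11)*(-4) + 9 = 275*(-4) + 9 = -1100 + 9 = -1091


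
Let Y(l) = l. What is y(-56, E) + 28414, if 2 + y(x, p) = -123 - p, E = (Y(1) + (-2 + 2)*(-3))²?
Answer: 28288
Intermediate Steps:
E = 1 (E = (1 + (-2 + 2)*(-3))² = (1 + 0*(-3))² = (1 + 0)² = 1² = 1)
y(x, p) = -125 - p (y(x, p) = -2 + (-123 - p) = -125 - p)
y(-56, E) + 28414 = (-125 - 1*1) + 28414 = (-125 - 1) + 28414 = -126 + 28414 = 28288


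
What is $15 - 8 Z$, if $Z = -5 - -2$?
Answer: $39$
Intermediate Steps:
$Z = -3$ ($Z = -5 + 2 = -3$)
$15 - 8 Z = 15 - -24 = 15 + 24 = 39$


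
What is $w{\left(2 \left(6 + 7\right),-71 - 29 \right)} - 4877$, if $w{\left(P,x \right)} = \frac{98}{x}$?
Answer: $- \frac{243899}{50} \approx -4878.0$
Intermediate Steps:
$w{\left(2 \left(6 + 7\right),-71 - 29 \right)} - 4877 = \frac{98}{-71 - 29} - 4877 = \frac{98}{-100} - 4877 = 98 \left(- \frac{1}{100}\right) - 4877 = - \frac{49}{50} - 4877 = - \frac{243899}{50}$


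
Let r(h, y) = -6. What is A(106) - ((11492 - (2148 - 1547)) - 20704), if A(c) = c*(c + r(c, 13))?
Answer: 20413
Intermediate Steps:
A(c) = c*(-6 + c) (A(c) = c*(c - 6) = c*(-6 + c))
A(106) - ((11492 - (2148 - 1547)) - 20704) = 106*(-6 + 106) - ((11492 - (2148 - 1547)) - 20704) = 106*100 - ((11492 - 1*601) - 20704) = 10600 - ((11492 - 601) - 20704) = 10600 - (10891 - 20704) = 10600 - 1*(-9813) = 10600 + 9813 = 20413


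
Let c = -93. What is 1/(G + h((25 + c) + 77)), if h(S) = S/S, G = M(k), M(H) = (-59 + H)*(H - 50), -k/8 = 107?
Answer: 1/828991 ≈ 1.2063e-6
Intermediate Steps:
k = -856 (k = -8*107 = -856)
M(H) = (-59 + H)*(-50 + H)
G = 828990 (G = 2950 + (-856)**2 - 109*(-856) = 2950 + 732736 + 93304 = 828990)
h(S) = 1
1/(G + h((25 + c) + 77)) = 1/(828990 + 1) = 1/828991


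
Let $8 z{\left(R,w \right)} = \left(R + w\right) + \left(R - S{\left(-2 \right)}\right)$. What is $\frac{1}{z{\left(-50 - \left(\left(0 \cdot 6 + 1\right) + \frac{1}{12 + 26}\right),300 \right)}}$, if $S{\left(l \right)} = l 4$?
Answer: $\frac{152}{3913} \approx 0.038845$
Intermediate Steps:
$S{\left(l \right)} = 4 l$
$z{\left(R,w \right)} = 1 + \frac{R}{4} + \frac{w}{8}$ ($z{\left(R,w \right)} = \frac{\left(R + w\right) + \left(R - 4 \left(-2\right)\right)}{8} = \frac{\left(R + w\right) + \left(R - -8\right)}{8} = \frac{\left(R + w\right) + \left(R + 8\right)}{8} = \frac{\left(R + w\right) + \left(8 + R\right)}{8} = \frac{8 + w + 2 R}{8} = 1 + \frac{R}{4} + \frac{w}{8}$)
$\frac{1}{z{\left(-50 - \left(\left(0 \cdot 6 + 1\right) + \frac{1}{12 + 26}\right),300 \right)}} = \frac{1}{1 + \frac{-50 - \left(\left(0 \cdot 6 + 1\right) + \frac{1}{12 + 26}\right)}{4} + \frac{1}{8} \cdot 300} = \frac{1}{1 + \frac{-50 - \left(\left(0 + 1\right) + \frac{1}{38}\right)}{4} + \frac{75}{2}} = \frac{1}{1 + \frac{-50 - \left(1 + \frac{1}{38}\right)}{4} + \frac{75}{2}} = \frac{1}{1 + \frac{-50 - \frac{39}{38}}{4} + \frac{75}{2}} = \frac{1}{1 + \frac{1}{4} \left(- \frac{1939}{38}\right) + \frac{75}{2}} = \frac{1}{1 - \frac{1939}{152} + \frac{75}{2}} = \frac{1}{\frac{3913}{152}} = \frac{152}{3913}$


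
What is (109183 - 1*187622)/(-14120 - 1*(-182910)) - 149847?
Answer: -25292753569/168790 ≈ -1.4985e+5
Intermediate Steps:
(109183 - 1*187622)/(-14120 - 1*(-182910)) - 149847 = (109183 - 187622)/(-14120 + 182910) - 149847 = -78439/168790 - 149847 = -25292753569/168790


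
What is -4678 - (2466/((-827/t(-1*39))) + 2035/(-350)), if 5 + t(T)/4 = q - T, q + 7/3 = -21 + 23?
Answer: -247226671/57890 ≈ -4270.6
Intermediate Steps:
q = -⅓ (q = -7/3 + (-21 + 23) = -7/3 + 2 = -⅓ ≈ -0.33333)
t(T) = -64/3 - 4*T (t(T) = -20 + 4*(-⅓ - T) = -20 + (-4/3 - 4*T) = -64/3 - 4*T)
-4678 - (2466/((-827/t(-1*39))) + 2035/(-350)) = -4678 - (2466/((-827/(-64/3 - (-4)*39))) + 2035/(-350)) = -4678 - (2466/((-827/(-64/3 - 4*(-39)))) + 2035*(-1/350)) = -4678 - (2466/((-827/(-64/3 + 156))) - 407/70) = -4678 - (2466/((-827/404/3)) - 407/70) = -4678 - (2466/((-827*3/404)) - 407/70) = -4678 - (2466/(-2481/404) - 407/70) = -4678 - (2466*(-404/2481) - 407/70) = -4678 - (-332088/827 - 407/70) = -4678 - 1*(-23582749/57890) = -4678 + 23582749/57890 = -247226671/57890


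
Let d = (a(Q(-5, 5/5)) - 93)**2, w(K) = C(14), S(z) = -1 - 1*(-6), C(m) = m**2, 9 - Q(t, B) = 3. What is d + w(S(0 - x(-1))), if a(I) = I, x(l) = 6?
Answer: 7765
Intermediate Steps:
Q(t, B) = 6 (Q(t, B) = 9 - 1*3 = 9 - 3 = 6)
S(z) = 5 (S(z) = -1 + 6 = 5)
w(K) = 196 (w(K) = 14**2 = 196)
d = 7569 (d = (6 - 93)**2 = (-87)**2 = 7569)
d + w(S(0 - x(-1))) = 7569 + 196 = 7765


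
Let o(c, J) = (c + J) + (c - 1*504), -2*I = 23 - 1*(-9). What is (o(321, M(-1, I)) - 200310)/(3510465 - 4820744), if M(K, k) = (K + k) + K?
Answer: 200190/1310279 ≈ 0.15278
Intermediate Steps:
I = -16 (I = -(23 - 1*(-9))/2 = -(23 + 9)/2 = -1/2*32 = -16)
M(K, k) = k + 2*K
o(c, J) = -504 + J + 2*c (o(c, J) = (J + c) + (c - 504) = (J + c) + (-504 + c) = -504 + J + 2*c)
(o(321, M(-1, I)) - 200310)/(3510465 - 4820744) = ((-504 + (-16 + 2*(-1)) + 2*321) - 200310)/(3510465 - 4820744) = ((-504 + (-16 - 2) + 642) - 200310)/(-1310279) = ((-504 - 18 + 642) - 200310)*(-1/1310279) = (120 - 200310)*(-1/1310279) = -200190*(-1/1310279) = 200190/1310279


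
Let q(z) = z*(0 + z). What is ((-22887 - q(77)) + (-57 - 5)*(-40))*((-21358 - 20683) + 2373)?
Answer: 1044696448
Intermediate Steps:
q(z) = z² (q(z) = z*z = z²)
((-22887 - q(77)) + (-57 - 5)*(-40))*((-21358 - 20683) + 2373) = ((-22887 - 1*77²) + (-57 - 5)*(-40))*((-21358 - 20683) + 2373) = ((-22887 - 1*5929) - 62*(-40))*(-42041 + 2373) = ((-22887 - 5929) + 2480)*(-39668) = (-28816 + 2480)*(-39668) = -26336*(-39668) = 1044696448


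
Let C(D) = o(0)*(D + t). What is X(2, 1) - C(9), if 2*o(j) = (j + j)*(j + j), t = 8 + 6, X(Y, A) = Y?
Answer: 2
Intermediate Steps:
t = 14
o(j) = 2*j**2 (o(j) = ((j + j)*(j + j))/2 = ((2*j)*(2*j))/2 = (4*j**2)/2 = 2*j**2)
C(D) = 0 (C(D) = (2*0**2)*(D + 14) = (2*0)*(14 + D) = 0*(14 + D) = 0)
X(2, 1) - C(9) = 2 - 1*0 = 2 + 0 = 2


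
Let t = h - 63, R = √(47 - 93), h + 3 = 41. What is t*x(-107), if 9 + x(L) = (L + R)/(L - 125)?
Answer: 49525/232 + 25*I*√46/232 ≈ 213.47 + 0.73085*I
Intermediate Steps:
h = 38 (h = -3 + 41 = 38)
R = I*√46 (R = √(-46) = I*√46 ≈ 6.7823*I)
t = -25 (t = 38 - 63 = -25)
x(L) = -9 + (L + I*√46)/(-125 + L) (x(L) = -9 + (L + I*√46)/(L - 125) = -9 + (L + I*√46)/(-125 + L))
t*x(-107) = -25*(1125 - 8*(-107) + I*√46)/(-125 - 107) = -25*(1125 + 856 + I*√46)/(-232) = -(-25)*(1981 + I*√46)/232 = -25*(-1981/232 - I*√46/232) = 49525/232 + 25*I*√46/232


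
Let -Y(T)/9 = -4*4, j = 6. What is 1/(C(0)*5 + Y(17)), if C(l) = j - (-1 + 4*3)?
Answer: 1/119 ≈ 0.0084034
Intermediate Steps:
C(l) = -5 (C(l) = 6 - (-1 + 4*3) = 6 - (-1 + 12) = 6 - 1*11 = 6 - 11 = -5)
Y(T) = 144 (Y(T) = -(-36)*4 = -9*(-16) = 144)
1/(C(0)*5 + Y(17)) = 1/(-5*5 + 144) = 1/(-25 + 144) = 1/119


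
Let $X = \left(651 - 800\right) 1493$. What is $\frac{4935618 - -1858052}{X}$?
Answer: $- \frac{6793670}{222457} \approx -30.539$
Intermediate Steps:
$X = -222457$ ($X = \left(-149\right) 1493 = -222457$)
$\frac{4935618 - -1858052}{X} = \frac{4935618 - -1858052}{-222457} = \left(4935618 + 1858052\right) \left(- \frac{1}{222457}\right) = 6793670 \left(- \frac{1}{222457}\right) = - \frac{6793670}{222457}$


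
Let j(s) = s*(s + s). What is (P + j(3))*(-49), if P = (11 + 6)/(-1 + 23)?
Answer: -20237/22 ≈ -919.86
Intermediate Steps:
j(s) = 2*s**2 (j(s) = s*(2*s) = 2*s**2)
P = 17/22 ≈ 0.77273
(P + j(3))*(-49) = (17/22 + 2*3**2)*(-49) = (17/22 + 2*9)*(-49) = (17/22 + 18)*(-49) = (413/22)*(-49) = -20237/22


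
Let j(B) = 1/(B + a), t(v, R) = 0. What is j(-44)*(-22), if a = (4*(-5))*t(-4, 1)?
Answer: ½ ≈ 0.50000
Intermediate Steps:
a = 0 (a = (4*(-5))*0 = -20*0 = 0)
j(B) = 1/B (j(B) = 1/(B + 0) = 1/B)
j(-44)*(-22) = -22/(-44) = -1/44*(-22) = ½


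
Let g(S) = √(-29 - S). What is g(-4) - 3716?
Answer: -3716 + 5*I ≈ -3716.0 + 5.0*I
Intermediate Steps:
g(-4) - 3716 = √(-29 - 1*(-4)) - 3716 = √(-29 + 4) - 3716 = √(-25) - 3716 = 5*I - 3716 = -3716 + 5*I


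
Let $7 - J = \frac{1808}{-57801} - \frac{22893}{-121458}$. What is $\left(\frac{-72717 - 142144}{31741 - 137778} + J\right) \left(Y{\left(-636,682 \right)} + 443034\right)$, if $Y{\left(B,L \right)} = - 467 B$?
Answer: $\frac{271446095914395759689}{41356750195597} \approx 6.5635 \cdot 10^{6}$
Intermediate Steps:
$J = \frac{16013038259}{2340131286}$ ($J = 7 - \left(\frac{1808}{-57801} - \frac{22893}{-121458}\right) = 7 - \left(1808 \left(- \frac{1}{57801}\right) - - \frac{7631}{40486}\right) = 7 - \left(- \frac{1808}{57801} + \frac{7631}{40486}\right) = 7 - \frac{367880743}{2340131286} = \frac{16013038259}{2340131286} \approx 6.8428$)
$\left(\frac{-72717 - 142144}{31741 - 137778} + J\right) \left(Y{\left(-636,682 \right)} + 443034\right) = \left(\frac{-72717 - 142144}{31741 - 137778} + \frac{16013038259}{2340131286}\right) \left(\left(-467\right) \left(-636\right) + 443034\right) = \left(- \frac{214861}{-106037} + \frac{16013038259}{2340131286}\right) \left(297012 + 443034\right) = \left(\left(-214861\right) \left(- \frac{1}{106037}\right) + \frac{16013038259}{2340131286}\right) 740046 = \left(\frac{214861}{106037} + \frac{16013038259}{2340131286}\right) 740046 = \frac{2200777486110829}{248140501173582} \cdot 740046 = \frac{271446095914395759689}{41356750195597}$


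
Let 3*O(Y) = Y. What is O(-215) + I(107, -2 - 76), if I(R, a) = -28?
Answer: -299/3 ≈ -99.667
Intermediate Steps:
O(Y) = Y/3
O(-215) + I(107, -2 - 76) = (1/3)*(-215) - 28 = -215/3 - 28 = -299/3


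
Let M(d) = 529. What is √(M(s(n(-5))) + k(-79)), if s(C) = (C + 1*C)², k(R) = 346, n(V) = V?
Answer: 5*√35 ≈ 29.580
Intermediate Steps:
s(C) = 4*C² (s(C) = (C + C)² = (2*C)² = 4*C²)
√(M(s(n(-5))) + k(-79)) = √(529 + 346) = √875 = 5*√35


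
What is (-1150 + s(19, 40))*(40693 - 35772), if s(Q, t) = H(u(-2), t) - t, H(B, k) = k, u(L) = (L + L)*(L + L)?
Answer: -5659150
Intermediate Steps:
u(L) = 4*L**2 (u(L) = (2*L)*(2*L) = 4*L**2)
s(Q, t) = 0 (s(Q, t) = t - t = 0)
(-1150 + s(19, 40))*(40693 - 35772) = (-1150 + 0)*(40693 - 35772) = -1150*4921 = -5659150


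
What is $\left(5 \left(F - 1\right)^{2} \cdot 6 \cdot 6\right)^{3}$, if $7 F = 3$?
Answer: $\frac{23887872000}{117649} \approx 2.0304 \cdot 10^{5}$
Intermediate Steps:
$F = \frac{3}{7}$ ($F = \frac{1}{7} \cdot 3 = \frac{3}{7} \approx 0.42857$)
$\left(5 \left(F - 1\right)^{2} \cdot 6 \cdot 6\right)^{3} = \left(5 \left(\frac{3}{7} - 1\right)^{2} \cdot 6 \cdot 6\right)^{3} = \left(5 \left(- \frac{4}{7}\right)^{2} \cdot 36\right)^{3} = \left(5 \cdot \frac{16}{49} \cdot 36\right)^{3} = \left(\frac{80}{49} \cdot 36\right)^{3} = \left(\frac{2880}{49}\right)^{3} = \frac{23887872000}{117649}$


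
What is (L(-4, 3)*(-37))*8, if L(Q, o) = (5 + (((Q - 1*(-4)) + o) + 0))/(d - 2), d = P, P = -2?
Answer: 592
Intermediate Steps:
d = -2
L(Q, o) = -9/4 - Q/4 - o/4 (L(Q, o) = (5 + (((Q - 1*(-4)) + o) + 0))/(-2 - 2) = (5 + (((Q + 4) + o) + 0))/(-4) = (5 + (((4 + Q) + o) + 0))*(-1/4) = (5 + ((4 + Q + o) + 0))*(-1/4) = (5 + (4 + Q + o))*(-1/4) = (9 + Q + o)*(-1/4) = -9/4 - Q/4 - o/4)
(L(-4, 3)*(-37))*8 = ((-9/4 - 1/4*(-4) - 1/4*3)*(-37))*8 = ((-9/4 + 1 - 3/4)*(-37))*8 = -2*(-37)*8 = 74*8 = 592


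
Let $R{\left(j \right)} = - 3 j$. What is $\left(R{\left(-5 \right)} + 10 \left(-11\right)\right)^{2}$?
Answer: $9025$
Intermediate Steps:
$\left(R{\left(-5 \right)} + 10 \left(-11\right)\right)^{2} = \left(\left(-3\right) \left(-5\right) + 10 \left(-11\right)\right)^{2} = \left(15 - 110\right)^{2} = \left(-95\right)^{2} = 9025$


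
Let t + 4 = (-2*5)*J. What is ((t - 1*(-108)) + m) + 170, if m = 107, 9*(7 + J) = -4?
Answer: 4099/9 ≈ 455.44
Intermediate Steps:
J = -67/9 (J = -7 + (⅑)*(-4) = -7 - 4/9 = -67/9 ≈ -7.4444)
t = 634/9 (t = -4 - 2*5*(-67/9) = -4 - 10*(-67/9) = -4 + 670/9 = 634/9 ≈ 70.444)
((t - 1*(-108)) + m) + 170 = ((634/9 - 1*(-108)) + 107) + 170 = ((634/9 + 108) + 107) + 170 = (1606/9 + 107) + 170 = 2569/9 + 170 = 4099/9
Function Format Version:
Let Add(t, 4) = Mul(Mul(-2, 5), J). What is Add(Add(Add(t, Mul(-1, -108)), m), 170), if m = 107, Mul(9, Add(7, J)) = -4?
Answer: Rational(4099, 9) ≈ 455.44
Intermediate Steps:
J = Rational(-67, 9) (J = Add(-7, Mul(Rational(1, 9), -4)) = Add(-7, Rational(-4, 9)) = Rational(-67, 9) ≈ -7.4444)
t = Rational(634, 9) (t = Add(-4, Mul(Mul(-2, 5), Rational(-67, 9))) = Add(-4, Mul(-10, Rational(-67, 9))) = Add(-4, Rational(670, 9)) = Rational(634, 9) ≈ 70.444)
Add(Add(Add(t, Mul(-1, -108)), m), 170) = Add(Add(Add(Rational(634, 9), Mul(-1, -108)), 107), 170) = Add(Add(Add(Rational(634, 9), 108), 107), 170) = Add(Add(Rational(1606, 9), 107), 170) = Add(Rational(2569, 9), 170) = Rational(4099, 9)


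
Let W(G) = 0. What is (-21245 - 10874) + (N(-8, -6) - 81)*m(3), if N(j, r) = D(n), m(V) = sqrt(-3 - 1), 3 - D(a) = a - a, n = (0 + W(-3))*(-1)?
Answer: -32119 - 156*I ≈ -32119.0 - 156.0*I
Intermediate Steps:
n = 0 (n = (0 + 0)*(-1) = 0*(-1) = 0)
D(a) = 3 (D(a) = 3 - (a - a) = 3 - 1*0 = 3 + 0 = 3)
m(V) = 2*I (m(V) = sqrt(-4) = 2*I)
N(j, r) = 3
(-21245 - 10874) + (N(-8, -6) - 81)*m(3) = (-21245 - 10874) + (3 - 81)*(2*I) = -32119 - 156*I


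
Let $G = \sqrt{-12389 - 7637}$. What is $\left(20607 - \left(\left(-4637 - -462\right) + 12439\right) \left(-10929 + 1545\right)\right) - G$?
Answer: $77569983 - i \sqrt{20026} \approx 7.757 \cdot 10^{7} - 141.51 i$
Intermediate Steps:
$G = i \sqrt{20026}$ ($G = \sqrt{-20026} = i \sqrt{20026} \approx 141.51 i$)
$\left(20607 - \left(\left(-4637 - -462\right) + 12439\right) \left(-10929 + 1545\right)\right) - G = \left(20607 - \left(\left(-4637 - -462\right) + 12439\right) \left(-10929 + 1545\right)\right) - i \sqrt{20026} = \left(20607 - \left(\left(-4637 + 462\right) + 12439\right) \left(-9384\right)\right) - i \sqrt{20026} = \left(20607 - \left(-4175 + 12439\right) \left(-9384\right)\right) - i \sqrt{20026} = \left(20607 - 8264 \left(-9384\right)\right) - i \sqrt{20026} = \left(20607 - -77549376\right) - i \sqrt{20026} = \left(20607 + 77549376\right) - i \sqrt{20026} = 77569983 - i \sqrt{20026}$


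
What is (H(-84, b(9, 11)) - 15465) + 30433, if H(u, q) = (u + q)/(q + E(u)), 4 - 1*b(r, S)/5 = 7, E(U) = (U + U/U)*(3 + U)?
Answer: 33468415/2236 ≈ 14968.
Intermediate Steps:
E(U) = (1 + U)*(3 + U) (E(U) = (U + 1)*(3 + U) = (1 + U)*(3 + U))
b(r, S) = -15 (b(r, S) = 20 - 5*7 = 20 - 35 = -15)
H(u, q) = (q + u)/(3 + q + u**2 + 4*u) (H(u, q) = (u + q)/(q + (3 + u**2 + 4*u)) = (q + u)/(3 + q + u**2 + 4*u))
(H(-84, b(9, 11)) - 15465) + 30433 = ((-15 - 84)/(3 - 15 + (-84)**2 + 4*(-84)) - 15465) + 30433 = (-99/(3 - 15 + 7056 - 336) - 15465) + 30433 = (-99/6708 - 15465) + 30433 = ((1/6708)*(-99) - 15465) + 30433 = (-33/2236 - 15465) + 30433 = -34579773/2236 + 30433 = 33468415/2236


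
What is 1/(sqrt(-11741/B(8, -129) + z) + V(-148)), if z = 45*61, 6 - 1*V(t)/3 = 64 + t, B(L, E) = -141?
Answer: 19035/4940057 - sqrt(56228826)/9880114 ≈ 0.0030942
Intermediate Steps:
V(t) = -174 - 3*t (V(t) = 18 - 3*(64 + t) = 18 + (-192 - 3*t) = -174 - 3*t)
z = 2745
1/(sqrt(-11741/B(8, -129) + z) + V(-148)) = 1/(sqrt(-11741/(-141) + 2745) + (-174 - 3*(-148))) = 1/(sqrt(-11741*(-1/141) + 2745) + (-174 + 444)) = 1/(sqrt(11741/141 + 2745) + 270) = 1/(sqrt(398786/141) + 270) = 1/(sqrt(56228826)/141 + 270) = 1/(270 + sqrt(56228826)/141)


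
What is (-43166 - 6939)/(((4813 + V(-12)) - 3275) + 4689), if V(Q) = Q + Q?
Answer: -50105/6203 ≈ -8.0775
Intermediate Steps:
V(Q) = 2*Q
(-43166 - 6939)/(((4813 + V(-12)) - 3275) + 4689) = (-43166 - 6939)/(((4813 + 2*(-12)) - 3275) + 4689) = -50105/(((4813 - 24) - 3275) + 4689) = -50105/((4789 - 3275) + 4689) = -50105/(1514 + 4689) = -50105/6203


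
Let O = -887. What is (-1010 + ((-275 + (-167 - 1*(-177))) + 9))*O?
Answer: 1122942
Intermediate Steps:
(-1010 + ((-275 + (-167 - 1*(-177))) + 9))*O = (-1010 + ((-275 + (-167 - 1*(-177))) + 9))*(-887) = (-1010 + ((-275 + (-167 + 177)) + 9))*(-887) = (-1010 + ((-275 + 10) + 9))*(-887) = (-1010 + (-265 + 9))*(-887) = (-1010 - 256)*(-887) = -1266*(-887) = 1122942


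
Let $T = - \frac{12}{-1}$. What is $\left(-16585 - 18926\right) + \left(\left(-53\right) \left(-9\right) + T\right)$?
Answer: $-35022$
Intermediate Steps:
$T = 12$ ($T = \left(-12\right) \left(-1\right) = 12$)
$\left(-16585 - 18926\right) + \left(\left(-53\right) \left(-9\right) + T\right) = \left(-16585 - 18926\right) + \left(\left(-53\right) \left(-9\right) + 12\right) = -35511 + \left(477 + 12\right) = -35511 + 489 = -35022$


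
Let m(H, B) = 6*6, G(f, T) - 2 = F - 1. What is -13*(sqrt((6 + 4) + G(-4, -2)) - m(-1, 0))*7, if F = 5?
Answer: 2912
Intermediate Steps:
G(f, T) = 6 (G(f, T) = 2 + (5 - 1) = 2 + 4 = 6)
m(H, B) = 36
-13*(sqrt((6 + 4) + G(-4, -2)) - m(-1, 0))*7 = -13*(sqrt((6 + 4) + 6) - 1*36)*7 = -13*(sqrt(10 + 6) - 36)*7 = -13*(sqrt(16) - 36)*7 = -13*(4 - 36)*7 = -13*(-32)*7 = 416*7 = 2912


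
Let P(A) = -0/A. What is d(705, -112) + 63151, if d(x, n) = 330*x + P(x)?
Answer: 295801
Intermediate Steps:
P(A) = 0 (P(A) = -1*0 = 0)
d(x, n) = 330*x (d(x, n) = 330*x + 0 = 330*x)
d(705, -112) + 63151 = 330*705 + 63151 = 232650 + 63151 = 295801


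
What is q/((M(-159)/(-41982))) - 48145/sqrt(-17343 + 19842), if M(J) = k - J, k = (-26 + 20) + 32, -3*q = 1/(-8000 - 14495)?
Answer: -13994/4161575 - 48145*sqrt(51)/357 ≈ -963.10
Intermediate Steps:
q = 1/67485 (q = -1/(3*(-8000 - 14495)) = -1/3/(-22495) = -1/3*(-1/22495) = 1/67485 ≈ 1.4818e-5)
k = 26 (k = -6 + 32 = 26)
M(J) = 26 - J
q/((M(-159)/(-41982))) - 48145/sqrt(-17343 + 19842) = 1/(67485*(((26 - 1*(-159))/(-41982)))) - 48145/sqrt(-17343 + 19842) = 1/(67485*(((26 + 159)*(-1/41982)))) - 48145*sqrt(51)/357 = 1/(67485*((185*(-1/41982)))) - 48145*sqrt(51)/357 = 1/(67485*(-185/41982)) - 48145*sqrt(51)/357 = (1/67485)*(-41982/185) - 48145*sqrt(51)/357 = -13994/4161575 - 48145*sqrt(51)/357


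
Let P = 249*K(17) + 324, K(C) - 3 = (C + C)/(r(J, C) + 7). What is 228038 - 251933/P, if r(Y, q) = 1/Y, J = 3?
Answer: 5579598977/24480 ≈ 2.2792e+5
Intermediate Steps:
K(C) = 3 + 3*C/11 (K(C) = 3 + (C + C)/(1/3 + 7) = 3 + (2*C)/(⅓ + 7) = 3 + (2*C)/(22/3) = 3 + (2*C)*(3/22) = 3 + 3*C/11)
P = 24480/11 (P = 249*(3 + (3/11)*17) + 324 = 249*(3 + 51/11) + 324 = 249*(84/11) + 324 = 20916/11 + 324 = 24480/11 ≈ 2225.5)
228038 - 251933/P = 228038 - 251933/24480/11 = 228038 - 251933*11/24480 = 228038 - 1*2771263/24480 = 228038 - 2771263/24480 = 5579598977/24480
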